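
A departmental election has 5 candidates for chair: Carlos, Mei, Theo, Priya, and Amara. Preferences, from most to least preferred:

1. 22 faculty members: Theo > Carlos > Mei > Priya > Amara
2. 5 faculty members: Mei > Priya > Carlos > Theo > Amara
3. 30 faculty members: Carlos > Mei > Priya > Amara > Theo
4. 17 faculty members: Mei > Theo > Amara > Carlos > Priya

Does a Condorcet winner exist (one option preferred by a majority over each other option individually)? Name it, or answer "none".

Checking pairwise contests:
Theo beats Carlos 39–35.
Carlos beats Mei 52–22.
Mei beats Theo 52–22.
Carlos beats Priya 69–5.
Carlos beats Amara 57–17.
Every option loses at least one head-to-head, so there is no Condorcet winner.

none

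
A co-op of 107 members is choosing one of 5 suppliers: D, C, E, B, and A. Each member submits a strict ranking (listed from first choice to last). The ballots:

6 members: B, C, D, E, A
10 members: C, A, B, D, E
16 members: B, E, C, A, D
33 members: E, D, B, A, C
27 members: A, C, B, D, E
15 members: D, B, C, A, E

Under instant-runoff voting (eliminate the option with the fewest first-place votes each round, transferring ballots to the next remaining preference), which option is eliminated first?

Round 1: D 15, C 10, E 33, B 22, A 27. Eliminate C.

C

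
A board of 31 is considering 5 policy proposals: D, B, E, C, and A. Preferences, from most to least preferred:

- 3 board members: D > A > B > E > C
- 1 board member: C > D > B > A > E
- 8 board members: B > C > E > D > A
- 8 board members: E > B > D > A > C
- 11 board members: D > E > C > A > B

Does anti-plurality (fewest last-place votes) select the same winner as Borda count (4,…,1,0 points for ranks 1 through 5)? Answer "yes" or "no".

no

Anti-plurality — last-place votes: D 0, B 11, E 1, C 11, A 8. Winner: D.
Borda — scores: D 83, B 64, E 84, C 50, A 29. Winner: E.
The two methods disagree.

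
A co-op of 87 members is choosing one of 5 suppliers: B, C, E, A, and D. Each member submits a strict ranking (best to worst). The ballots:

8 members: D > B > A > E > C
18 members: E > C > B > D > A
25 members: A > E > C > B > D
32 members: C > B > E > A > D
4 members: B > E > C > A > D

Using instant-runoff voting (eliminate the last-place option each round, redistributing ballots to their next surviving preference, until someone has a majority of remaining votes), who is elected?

Round 1: B 4, C 32, E 18, A 25, D 8. Eliminate B.
Round 2: C 32, E 22, A 25, D 8. Eliminate D.
Round 3: C 32, E 22, A 33. Eliminate E.
Round 4: C 54, A 33. C has a majority.

C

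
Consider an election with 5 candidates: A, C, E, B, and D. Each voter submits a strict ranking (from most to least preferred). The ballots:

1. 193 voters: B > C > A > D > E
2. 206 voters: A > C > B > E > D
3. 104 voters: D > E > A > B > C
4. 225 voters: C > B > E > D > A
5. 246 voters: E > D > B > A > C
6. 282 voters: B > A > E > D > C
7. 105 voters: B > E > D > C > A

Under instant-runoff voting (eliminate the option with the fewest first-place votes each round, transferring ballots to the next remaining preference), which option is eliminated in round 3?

E

Round 1: A 206, C 225, E 246, B 580, D 104. Eliminate D.
Round 2: A 206, C 225, E 350, B 580. Eliminate A.
Round 3: C 431, E 350, B 580. Eliminate E.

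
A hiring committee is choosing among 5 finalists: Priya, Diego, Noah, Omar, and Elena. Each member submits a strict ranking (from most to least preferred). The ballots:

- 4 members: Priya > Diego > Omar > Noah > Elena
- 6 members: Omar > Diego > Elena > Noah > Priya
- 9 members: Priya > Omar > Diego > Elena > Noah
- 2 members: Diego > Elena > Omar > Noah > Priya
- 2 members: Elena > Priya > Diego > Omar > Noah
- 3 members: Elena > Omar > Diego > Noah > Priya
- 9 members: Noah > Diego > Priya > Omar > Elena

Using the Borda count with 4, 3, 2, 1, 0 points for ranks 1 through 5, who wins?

Priya: 4·4 + 6·0 + 9·4 + 2·0 + 2·3 + 3·0 + 9·2 = 76
Diego: 4·3 + 6·3 + 9·2 + 2·4 + 2·2 + 3·2 + 9·3 = 93
Noah: 4·1 + 6·1 + 9·0 + 2·1 + 2·0 + 3·1 + 9·4 = 51
Omar: 4·2 + 6·4 + 9·3 + 2·2 + 2·1 + 3·3 + 9·1 = 83
Elena: 4·0 + 6·2 + 9·1 + 2·3 + 2·4 + 3·4 + 9·0 = 47
Diego has the highest Borda score (93).

Diego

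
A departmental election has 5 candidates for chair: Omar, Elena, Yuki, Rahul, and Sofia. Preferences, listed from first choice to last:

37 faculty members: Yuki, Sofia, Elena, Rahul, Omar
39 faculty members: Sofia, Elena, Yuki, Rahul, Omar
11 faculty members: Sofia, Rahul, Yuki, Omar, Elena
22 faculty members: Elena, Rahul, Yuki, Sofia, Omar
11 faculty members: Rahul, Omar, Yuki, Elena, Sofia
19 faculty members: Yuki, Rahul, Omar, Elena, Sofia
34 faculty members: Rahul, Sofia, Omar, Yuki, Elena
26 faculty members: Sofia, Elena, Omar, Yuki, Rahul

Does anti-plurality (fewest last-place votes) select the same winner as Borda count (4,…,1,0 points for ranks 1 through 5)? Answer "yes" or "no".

no

Anti-plurality — last-place votes: Omar 98, Elena 45, Yuki 0, Rahul 26, Sofia 30. Winner: Yuki.
Borda — scores: Omar 202, Elena 387, Yuki 450, Rahul 412, Sofia 539. Winner: Sofia.
The two methods disagree.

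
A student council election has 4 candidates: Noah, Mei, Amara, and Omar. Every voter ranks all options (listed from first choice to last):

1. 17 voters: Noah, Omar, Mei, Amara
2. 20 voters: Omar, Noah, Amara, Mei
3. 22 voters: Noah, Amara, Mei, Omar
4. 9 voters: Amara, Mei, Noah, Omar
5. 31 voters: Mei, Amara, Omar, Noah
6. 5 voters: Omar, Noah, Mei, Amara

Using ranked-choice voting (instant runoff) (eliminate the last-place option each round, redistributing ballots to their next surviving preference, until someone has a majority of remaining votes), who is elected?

Noah

Round 1: Noah 39, Mei 31, Amara 9, Omar 25. Eliminate Amara.
Round 2: Noah 39, Mei 40, Omar 25. Eliminate Omar.
Round 3: Noah 64, Mei 40. Noah has a majority.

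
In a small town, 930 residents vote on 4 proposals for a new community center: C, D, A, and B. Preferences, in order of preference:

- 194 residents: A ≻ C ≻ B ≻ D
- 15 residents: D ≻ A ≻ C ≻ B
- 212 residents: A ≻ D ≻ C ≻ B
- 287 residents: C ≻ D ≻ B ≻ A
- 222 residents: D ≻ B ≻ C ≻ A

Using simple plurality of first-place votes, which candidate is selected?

First-place votes: C 287, D 237, A 406, B 0.
A has the most first-place votes.

A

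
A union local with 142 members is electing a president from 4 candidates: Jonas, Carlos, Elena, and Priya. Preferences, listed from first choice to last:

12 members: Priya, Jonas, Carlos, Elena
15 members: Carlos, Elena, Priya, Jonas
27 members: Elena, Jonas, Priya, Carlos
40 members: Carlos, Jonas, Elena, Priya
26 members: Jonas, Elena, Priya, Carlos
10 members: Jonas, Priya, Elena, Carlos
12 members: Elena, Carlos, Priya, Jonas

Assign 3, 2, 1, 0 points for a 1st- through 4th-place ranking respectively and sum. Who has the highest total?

Jonas

Jonas: 12·2 + 15·0 + 27·2 + 40·2 + 26·3 + 10·3 + 12·0 = 266
Carlos: 12·1 + 15·3 + 27·0 + 40·3 + 26·0 + 10·0 + 12·2 = 201
Elena: 12·0 + 15·2 + 27·3 + 40·1 + 26·2 + 10·1 + 12·3 = 249
Priya: 12·3 + 15·1 + 27·1 + 40·0 + 26·1 + 10·2 + 12·1 = 136
Jonas has the highest Borda score (266).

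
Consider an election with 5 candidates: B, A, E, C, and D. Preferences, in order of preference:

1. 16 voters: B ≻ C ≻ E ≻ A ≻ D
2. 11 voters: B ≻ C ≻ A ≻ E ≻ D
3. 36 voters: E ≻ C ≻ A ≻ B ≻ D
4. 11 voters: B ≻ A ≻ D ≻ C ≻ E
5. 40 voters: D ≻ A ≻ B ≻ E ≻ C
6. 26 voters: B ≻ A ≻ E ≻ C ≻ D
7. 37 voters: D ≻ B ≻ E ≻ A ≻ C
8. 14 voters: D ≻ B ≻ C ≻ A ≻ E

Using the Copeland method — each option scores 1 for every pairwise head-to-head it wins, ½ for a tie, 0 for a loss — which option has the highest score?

B: beats A, E, C, and D → score 4.
A: beats E, C, and D; loses to B → score 3.
E: beats C; loses to B, A, and D → score 1.
C: loses to B, A, E, and D → score 0.
D: beats E and C; loses to B and A → score 2.
B has the best pairwise record.

B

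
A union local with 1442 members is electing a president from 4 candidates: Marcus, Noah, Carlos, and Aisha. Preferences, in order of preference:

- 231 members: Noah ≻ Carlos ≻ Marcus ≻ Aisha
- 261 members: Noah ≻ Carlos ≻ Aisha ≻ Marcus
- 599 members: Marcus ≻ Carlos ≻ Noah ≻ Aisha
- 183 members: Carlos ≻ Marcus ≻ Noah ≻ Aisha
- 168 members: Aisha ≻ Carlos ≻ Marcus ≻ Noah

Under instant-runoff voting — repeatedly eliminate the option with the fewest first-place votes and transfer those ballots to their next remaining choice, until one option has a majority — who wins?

Round 1: Marcus 599, Noah 492, Carlos 183, Aisha 168. Eliminate Aisha.
Round 2: Marcus 599, Noah 492, Carlos 351. Eliminate Carlos.
Round 3: Marcus 950, Noah 492. Marcus has a majority.

Marcus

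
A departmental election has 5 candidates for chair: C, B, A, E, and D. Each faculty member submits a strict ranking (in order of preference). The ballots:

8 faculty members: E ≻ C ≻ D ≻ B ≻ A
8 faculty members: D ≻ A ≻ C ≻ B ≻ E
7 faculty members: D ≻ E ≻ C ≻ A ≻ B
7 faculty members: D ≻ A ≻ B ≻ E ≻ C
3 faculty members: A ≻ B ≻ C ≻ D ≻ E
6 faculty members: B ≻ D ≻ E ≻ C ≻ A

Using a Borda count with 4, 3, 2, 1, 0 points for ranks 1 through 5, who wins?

D

C: 8·3 + 8·2 + 7·2 + 7·0 + 3·2 + 6·1 = 66
B: 8·1 + 8·1 + 7·0 + 7·2 + 3·3 + 6·4 = 63
A: 8·0 + 8·3 + 7·1 + 7·3 + 3·4 + 6·0 = 64
E: 8·4 + 8·0 + 7·3 + 7·1 + 3·0 + 6·2 = 72
D: 8·2 + 8·4 + 7·4 + 7·4 + 3·1 + 6·3 = 125
D has the highest Borda score (125).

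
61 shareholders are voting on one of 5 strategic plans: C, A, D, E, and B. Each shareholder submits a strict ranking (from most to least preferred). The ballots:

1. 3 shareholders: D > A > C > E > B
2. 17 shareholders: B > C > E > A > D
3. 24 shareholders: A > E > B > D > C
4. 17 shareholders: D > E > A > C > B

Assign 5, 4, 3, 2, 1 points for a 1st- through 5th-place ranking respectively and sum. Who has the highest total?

C: 3·3 + 17·4 + 24·1 + 17·2 = 135
A: 3·4 + 17·2 + 24·5 + 17·3 = 217
D: 3·5 + 17·1 + 24·2 + 17·5 = 165
E: 3·2 + 17·3 + 24·4 + 17·4 = 221
B: 3·1 + 17·5 + 24·3 + 17·1 = 177
E has the highest Borda score (221).

E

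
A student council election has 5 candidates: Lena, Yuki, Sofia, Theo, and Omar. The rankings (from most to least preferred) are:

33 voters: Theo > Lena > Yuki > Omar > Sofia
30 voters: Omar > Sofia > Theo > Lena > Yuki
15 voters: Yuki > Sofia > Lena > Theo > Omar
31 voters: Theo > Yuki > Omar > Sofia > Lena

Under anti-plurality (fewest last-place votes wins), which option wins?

Theo

Last-place votes: Lena 31, Yuki 30, Sofia 33, Theo 0, Omar 15.
Theo is ranked last by the fewest voters, so Theo wins.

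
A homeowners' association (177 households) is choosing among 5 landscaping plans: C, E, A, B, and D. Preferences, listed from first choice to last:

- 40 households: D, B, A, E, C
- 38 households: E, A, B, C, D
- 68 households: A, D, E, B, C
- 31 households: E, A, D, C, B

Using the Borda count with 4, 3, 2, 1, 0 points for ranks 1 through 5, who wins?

C: 40·0 + 38·1 + 68·0 + 31·1 = 69
E: 40·1 + 38·4 + 68·2 + 31·4 = 452
A: 40·2 + 38·3 + 68·4 + 31·3 = 559
B: 40·3 + 38·2 + 68·1 + 31·0 = 264
D: 40·4 + 38·0 + 68·3 + 31·2 = 426
A has the highest Borda score (559).

A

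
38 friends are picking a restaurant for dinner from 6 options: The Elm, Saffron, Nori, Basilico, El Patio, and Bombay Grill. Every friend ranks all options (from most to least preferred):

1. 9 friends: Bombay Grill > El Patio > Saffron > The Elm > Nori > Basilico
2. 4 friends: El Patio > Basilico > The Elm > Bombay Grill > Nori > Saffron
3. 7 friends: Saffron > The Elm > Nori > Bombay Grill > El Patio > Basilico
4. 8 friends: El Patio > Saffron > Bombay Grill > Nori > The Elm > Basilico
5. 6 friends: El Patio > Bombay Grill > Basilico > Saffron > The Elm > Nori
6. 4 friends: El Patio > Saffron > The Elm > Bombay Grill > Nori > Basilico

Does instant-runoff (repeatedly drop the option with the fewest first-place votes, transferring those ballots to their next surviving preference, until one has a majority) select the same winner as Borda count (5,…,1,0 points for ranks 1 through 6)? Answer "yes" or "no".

yes

Instant-runoff — R1 The Elm 0, Saffron 7, Nori 0, Basilico 0, El Patio 22, Bombay Grill 9 (El Patio winner). Winner: El Patio.
Borda — scores: The Elm 84, Saffron 122, Nori 54, Basilico 34, El Patio 153, Bombay Grill 123. Winner: El Patio.
The two methods agree.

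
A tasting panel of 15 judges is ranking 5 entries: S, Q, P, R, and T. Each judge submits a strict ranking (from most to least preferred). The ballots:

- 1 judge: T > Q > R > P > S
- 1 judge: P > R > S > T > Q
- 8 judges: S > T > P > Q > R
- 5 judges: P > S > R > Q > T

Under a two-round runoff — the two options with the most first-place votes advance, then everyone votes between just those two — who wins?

Round 1 first-place votes: S 8, Q 0, P 6, R 0, T 1.
S and P advance.
Runoff: S is preferred to P by 8 voters; P by 7.
S wins the runoff.

S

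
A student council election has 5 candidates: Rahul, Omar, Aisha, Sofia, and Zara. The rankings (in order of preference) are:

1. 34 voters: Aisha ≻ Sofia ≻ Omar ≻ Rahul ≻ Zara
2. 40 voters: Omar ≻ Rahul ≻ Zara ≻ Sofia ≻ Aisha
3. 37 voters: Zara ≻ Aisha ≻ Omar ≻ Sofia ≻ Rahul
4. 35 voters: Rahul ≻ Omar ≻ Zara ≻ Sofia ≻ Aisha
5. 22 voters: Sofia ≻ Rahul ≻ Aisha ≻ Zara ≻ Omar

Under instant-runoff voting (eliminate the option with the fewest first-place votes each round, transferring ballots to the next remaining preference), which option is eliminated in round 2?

Round 1: Rahul 35, Omar 40, Aisha 34, Sofia 22, Zara 37. Eliminate Sofia.
Round 2: Rahul 57, Omar 40, Aisha 34, Zara 37. Eliminate Aisha.

Aisha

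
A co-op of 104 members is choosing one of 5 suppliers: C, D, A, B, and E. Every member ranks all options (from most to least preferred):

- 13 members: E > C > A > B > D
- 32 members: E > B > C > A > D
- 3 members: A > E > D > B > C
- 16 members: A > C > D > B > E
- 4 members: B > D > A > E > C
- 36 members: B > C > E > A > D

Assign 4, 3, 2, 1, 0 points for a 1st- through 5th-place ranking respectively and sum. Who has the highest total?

C: 13·3 + 32·2 + 3·0 + 16·3 + 4·0 + 36·3 = 259
D: 13·0 + 32·0 + 3·2 + 16·2 + 4·3 + 36·0 = 50
A: 13·2 + 32·1 + 3·4 + 16·4 + 4·2 + 36·1 = 178
B: 13·1 + 32·3 + 3·1 + 16·1 + 4·4 + 36·4 = 288
E: 13·4 + 32·4 + 3·3 + 16·0 + 4·1 + 36·2 = 265
B has the highest Borda score (288).

B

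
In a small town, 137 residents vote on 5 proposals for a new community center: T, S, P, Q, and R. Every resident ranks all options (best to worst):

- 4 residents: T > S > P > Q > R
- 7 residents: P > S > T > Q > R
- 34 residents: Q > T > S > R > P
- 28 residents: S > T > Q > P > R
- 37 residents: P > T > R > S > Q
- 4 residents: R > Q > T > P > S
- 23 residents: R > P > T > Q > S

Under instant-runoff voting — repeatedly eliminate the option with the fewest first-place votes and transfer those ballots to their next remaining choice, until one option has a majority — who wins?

P

Round 1: T 4, S 28, P 44, Q 34, R 27. Eliminate T.
Round 2: S 32, P 44, Q 34, R 27. Eliminate R.
Round 3: S 32, P 67, Q 38. Eliminate S.
Round 4: P 71, Q 66. P has a majority.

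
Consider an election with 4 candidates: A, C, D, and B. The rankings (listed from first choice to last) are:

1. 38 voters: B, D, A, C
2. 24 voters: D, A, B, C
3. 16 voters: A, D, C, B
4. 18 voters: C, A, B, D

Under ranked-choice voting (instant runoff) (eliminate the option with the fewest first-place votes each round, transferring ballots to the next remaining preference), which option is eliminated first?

A

Round 1: A 16, C 18, D 24, B 38. Eliminate A.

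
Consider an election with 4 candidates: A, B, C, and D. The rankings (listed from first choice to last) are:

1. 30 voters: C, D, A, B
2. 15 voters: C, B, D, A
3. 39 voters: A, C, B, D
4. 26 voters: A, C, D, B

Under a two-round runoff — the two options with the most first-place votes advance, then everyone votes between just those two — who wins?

Round 1 first-place votes: A 65, B 0, C 45, D 0.
A and C advance.
Runoff: A is preferred to C by 65 voters; C by 45.
A wins the runoff.

A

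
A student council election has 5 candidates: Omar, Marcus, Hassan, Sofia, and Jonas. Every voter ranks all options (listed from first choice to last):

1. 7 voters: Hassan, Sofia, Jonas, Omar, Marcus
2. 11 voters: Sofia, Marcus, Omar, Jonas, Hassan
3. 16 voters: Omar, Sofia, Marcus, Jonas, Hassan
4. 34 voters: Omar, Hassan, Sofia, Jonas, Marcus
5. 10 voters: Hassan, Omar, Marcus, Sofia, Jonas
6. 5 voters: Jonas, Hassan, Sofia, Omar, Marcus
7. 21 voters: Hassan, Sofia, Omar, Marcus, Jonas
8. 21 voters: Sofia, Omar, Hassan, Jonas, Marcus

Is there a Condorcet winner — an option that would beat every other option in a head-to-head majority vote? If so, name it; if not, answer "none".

Checking pairwise contests:
Sofia beats Omar 65–60.
Omar beats Marcus 114–11.
Omar beats Hassan 82–43.
Hassan beats Sofia 77–48.
Omar beats Jonas 113–12.
Every option loses at least one head-to-head, so there is no Condorcet winner.

none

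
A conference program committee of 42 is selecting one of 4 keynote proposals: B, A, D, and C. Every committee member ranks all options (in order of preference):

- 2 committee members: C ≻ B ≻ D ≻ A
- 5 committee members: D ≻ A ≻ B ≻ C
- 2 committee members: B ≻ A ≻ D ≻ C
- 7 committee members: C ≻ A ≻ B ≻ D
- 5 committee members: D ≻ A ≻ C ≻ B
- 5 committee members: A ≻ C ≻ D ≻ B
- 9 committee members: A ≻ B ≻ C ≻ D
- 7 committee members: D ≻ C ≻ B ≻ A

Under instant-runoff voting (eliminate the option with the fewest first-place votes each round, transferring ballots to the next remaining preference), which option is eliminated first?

Round 1: B 2, A 14, D 17, C 9. Eliminate B.

B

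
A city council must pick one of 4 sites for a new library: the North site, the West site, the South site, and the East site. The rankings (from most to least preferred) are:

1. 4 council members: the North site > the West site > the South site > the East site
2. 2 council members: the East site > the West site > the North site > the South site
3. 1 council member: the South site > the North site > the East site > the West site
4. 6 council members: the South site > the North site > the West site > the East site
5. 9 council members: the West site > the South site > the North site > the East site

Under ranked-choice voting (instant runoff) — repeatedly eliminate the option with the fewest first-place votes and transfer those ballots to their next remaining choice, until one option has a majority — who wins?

Round 1: the North site 4, the West site 9, the South site 7, the East site 2. Eliminate the East site.
Round 2: the North site 4, the West site 11, the South site 7. Eliminate the North site.
Round 3: the West site 15, the South site 7. The West site has a majority.

the West site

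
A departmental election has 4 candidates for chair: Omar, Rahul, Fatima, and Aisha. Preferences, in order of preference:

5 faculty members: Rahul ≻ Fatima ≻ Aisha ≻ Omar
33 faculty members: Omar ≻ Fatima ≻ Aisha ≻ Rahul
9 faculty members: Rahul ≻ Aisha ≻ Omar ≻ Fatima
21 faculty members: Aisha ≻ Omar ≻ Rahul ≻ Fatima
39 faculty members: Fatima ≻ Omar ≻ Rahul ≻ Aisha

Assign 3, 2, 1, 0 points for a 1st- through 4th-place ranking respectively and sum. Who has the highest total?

Omar

Omar: 5·0 + 33·3 + 9·1 + 21·2 + 39·2 = 228
Rahul: 5·3 + 33·0 + 9·3 + 21·1 + 39·1 = 102
Fatima: 5·2 + 33·2 + 9·0 + 21·0 + 39·3 = 193
Aisha: 5·1 + 33·1 + 9·2 + 21·3 + 39·0 = 119
Omar has the highest Borda score (228).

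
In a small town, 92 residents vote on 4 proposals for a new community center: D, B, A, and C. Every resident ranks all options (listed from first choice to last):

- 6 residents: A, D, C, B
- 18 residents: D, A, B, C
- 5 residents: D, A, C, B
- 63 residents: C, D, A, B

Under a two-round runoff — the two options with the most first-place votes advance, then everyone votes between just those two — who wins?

Round 1 first-place votes: D 23, B 0, A 6, C 63.
C and D advance.
Runoff: C is preferred to D by 63 voters; D by 29.
C wins the runoff.

C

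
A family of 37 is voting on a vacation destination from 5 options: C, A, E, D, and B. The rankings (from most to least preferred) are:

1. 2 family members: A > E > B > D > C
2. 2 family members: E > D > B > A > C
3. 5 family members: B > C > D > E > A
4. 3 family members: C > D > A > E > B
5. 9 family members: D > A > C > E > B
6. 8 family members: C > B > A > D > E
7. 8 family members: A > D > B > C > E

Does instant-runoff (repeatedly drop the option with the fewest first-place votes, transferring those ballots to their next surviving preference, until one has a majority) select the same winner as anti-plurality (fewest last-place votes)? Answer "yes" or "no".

yes

Instant-runoff — R1 C 11, A 10, E 2, D 9, B 5 (E out); R2 C 11, A 10, D 11, B 5 (B out); R3 C 16, A 10, D 11 (A out); R4 C 16, D 21 (D winner). Winner: D.
Anti-plurality — last-place votes: C 4, A 5, E 16, D 0, B 12. Winner: D.
The two methods agree.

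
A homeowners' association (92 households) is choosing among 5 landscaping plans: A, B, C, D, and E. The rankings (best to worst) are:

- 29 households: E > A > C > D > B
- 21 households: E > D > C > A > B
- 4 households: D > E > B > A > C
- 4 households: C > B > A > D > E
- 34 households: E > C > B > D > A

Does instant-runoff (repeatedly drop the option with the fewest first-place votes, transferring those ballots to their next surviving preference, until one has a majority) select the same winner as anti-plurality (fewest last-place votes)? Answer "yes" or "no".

Instant-runoff — R1 A 0, B 0, C 4, D 4, E 84 (E winner). Winner: E.
Anti-plurality — last-place votes: A 34, B 50, C 4, D 0, E 4. Winner: D.
The two methods disagree.

no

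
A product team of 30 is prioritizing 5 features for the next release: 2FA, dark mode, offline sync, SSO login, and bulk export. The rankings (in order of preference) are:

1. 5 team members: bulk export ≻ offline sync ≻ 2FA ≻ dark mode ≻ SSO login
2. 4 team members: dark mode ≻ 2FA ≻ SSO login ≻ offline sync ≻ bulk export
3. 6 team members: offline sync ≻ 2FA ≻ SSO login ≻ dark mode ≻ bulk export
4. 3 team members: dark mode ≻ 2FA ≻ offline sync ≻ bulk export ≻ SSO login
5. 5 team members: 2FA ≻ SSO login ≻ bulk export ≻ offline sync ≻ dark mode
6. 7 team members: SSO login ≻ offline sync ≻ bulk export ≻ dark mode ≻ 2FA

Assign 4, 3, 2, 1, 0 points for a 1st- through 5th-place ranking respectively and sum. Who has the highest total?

2FA: 5·2 + 4·3 + 6·3 + 3·3 + 5·4 + 7·0 = 69
dark mode: 5·1 + 4·4 + 6·1 + 3·4 + 5·0 + 7·1 = 46
offline sync: 5·3 + 4·1 + 6·4 + 3·2 + 5·1 + 7·3 = 75
SSO login: 5·0 + 4·2 + 6·2 + 3·0 + 5·3 + 7·4 = 63
bulk export: 5·4 + 4·0 + 6·0 + 3·1 + 5·2 + 7·2 = 47
offline sync has the highest Borda score (75).

offline sync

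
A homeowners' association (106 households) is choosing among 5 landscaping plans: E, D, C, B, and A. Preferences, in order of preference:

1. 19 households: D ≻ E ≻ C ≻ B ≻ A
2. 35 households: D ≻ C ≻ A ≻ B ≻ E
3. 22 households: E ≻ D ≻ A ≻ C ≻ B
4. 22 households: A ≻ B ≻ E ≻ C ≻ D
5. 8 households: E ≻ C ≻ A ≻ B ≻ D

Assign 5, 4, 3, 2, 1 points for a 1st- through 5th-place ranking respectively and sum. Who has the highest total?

D

E: 19·4 + 35·1 + 22·5 + 22·3 + 8·5 = 327
D: 19·5 + 35·5 + 22·4 + 22·1 + 8·1 = 388
C: 19·3 + 35·4 + 22·2 + 22·2 + 8·4 = 317
B: 19·2 + 35·2 + 22·1 + 22·4 + 8·2 = 234
A: 19·1 + 35·3 + 22·3 + 22·5 + 8·3 = 324
D has the highest Borda score (388).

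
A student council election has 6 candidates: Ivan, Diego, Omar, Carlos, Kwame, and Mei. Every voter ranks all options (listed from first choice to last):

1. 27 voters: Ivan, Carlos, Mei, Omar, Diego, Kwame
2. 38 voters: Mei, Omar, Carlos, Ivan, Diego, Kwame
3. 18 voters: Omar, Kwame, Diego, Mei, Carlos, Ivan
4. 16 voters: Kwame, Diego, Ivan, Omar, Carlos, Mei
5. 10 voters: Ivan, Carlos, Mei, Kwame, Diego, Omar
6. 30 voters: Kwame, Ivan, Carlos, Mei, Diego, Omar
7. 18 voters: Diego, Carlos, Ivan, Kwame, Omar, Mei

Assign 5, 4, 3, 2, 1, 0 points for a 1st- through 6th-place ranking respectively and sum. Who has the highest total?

Ivan

Ivan: 27·5 + 38·2 + 18·0 + 16·3 + 10·5 + 30·4 + 18·3 = 483
Diego: 27·1 + 38·1 + 18·3 + 16·4 + 10·1 + 30·1 + 18·5 = 313
Omar: 27·2 + 38·4 + 18·5 + 16·2 + 10·0 + 30·0 + 18·1 = 346
Carlos: 27·4 + 38·3 + 18·1 + 16·1 + 10·4 + 30·3 + 18·4 = 458
Kwame: 27·0 + 38·0 + 18·4 + 16·5 + 10·2 + 30·5 + 18·2 = 358
Mei: 27·3 + 38·5 + 18·2 + 16·0 + 10·3 + 30·2 + 18·0 = 397
Ivan has the highest Borda score (483).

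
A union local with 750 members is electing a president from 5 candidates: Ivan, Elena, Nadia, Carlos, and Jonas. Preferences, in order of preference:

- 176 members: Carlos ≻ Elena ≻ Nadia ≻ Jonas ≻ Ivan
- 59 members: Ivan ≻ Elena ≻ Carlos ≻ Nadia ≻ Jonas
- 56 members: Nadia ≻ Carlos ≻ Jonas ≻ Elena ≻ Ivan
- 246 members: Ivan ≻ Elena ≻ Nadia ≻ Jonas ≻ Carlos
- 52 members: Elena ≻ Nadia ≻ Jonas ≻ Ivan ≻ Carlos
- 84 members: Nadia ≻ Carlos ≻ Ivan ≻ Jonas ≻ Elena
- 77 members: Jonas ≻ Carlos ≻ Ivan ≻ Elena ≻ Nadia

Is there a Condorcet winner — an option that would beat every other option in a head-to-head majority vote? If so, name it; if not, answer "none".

Checking pairwise contests:
Carlos beats Ivan 393–357.
Ivan beats Elena 466–284.
Ivan beats Nadia 382–368.
Nadia beats Carlos 438–312.
Ivan beats Jonas 389–361.
Every option loses at least one head-to-head, so there is no Condorcet winner.

none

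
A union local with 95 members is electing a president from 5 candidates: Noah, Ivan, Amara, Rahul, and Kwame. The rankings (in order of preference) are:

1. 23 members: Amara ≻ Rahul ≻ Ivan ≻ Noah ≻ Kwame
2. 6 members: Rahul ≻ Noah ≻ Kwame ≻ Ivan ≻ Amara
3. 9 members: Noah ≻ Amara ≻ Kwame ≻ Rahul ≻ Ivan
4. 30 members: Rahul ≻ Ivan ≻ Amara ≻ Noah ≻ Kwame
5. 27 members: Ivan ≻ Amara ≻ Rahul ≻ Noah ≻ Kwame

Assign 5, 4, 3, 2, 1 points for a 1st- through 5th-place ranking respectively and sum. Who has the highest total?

Rahul

Noah: 23·2 + 6·4 + 9·5 + 30·2 + 27·2 = 229
Ivan: 23·3 + 6·2 + 9·1 + 30·4 + 27·5 = 345
Amara: 23·5 + 6·1 + 9·4 + 30·3 + 27·4 = 355
Rahul: 23·4 + 6·5 + 9·2 + 30·5 + 27·3 = 371
Kwame: 23·1 + 6·3 + 9·3 + 30·1 + 27·1 = 125
Rahul has the highest Borda score (371).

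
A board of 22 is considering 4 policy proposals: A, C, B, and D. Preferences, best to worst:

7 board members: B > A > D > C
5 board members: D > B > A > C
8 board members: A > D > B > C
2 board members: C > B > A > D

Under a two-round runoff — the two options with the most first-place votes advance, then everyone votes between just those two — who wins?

Round 1 first-place votes: A 8, C 2, B 7, D 5.
A and B advance.
Runoff: A is preferred to B by 8 voters; B by 14.
B wins the runoff.

B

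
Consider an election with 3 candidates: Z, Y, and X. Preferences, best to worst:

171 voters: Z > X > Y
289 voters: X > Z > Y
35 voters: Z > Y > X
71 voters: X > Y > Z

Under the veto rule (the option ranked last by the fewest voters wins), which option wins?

Last-place votes: Z 71, Y 460, X 35.
X is ranked last by the fewest voters, so X wins.

X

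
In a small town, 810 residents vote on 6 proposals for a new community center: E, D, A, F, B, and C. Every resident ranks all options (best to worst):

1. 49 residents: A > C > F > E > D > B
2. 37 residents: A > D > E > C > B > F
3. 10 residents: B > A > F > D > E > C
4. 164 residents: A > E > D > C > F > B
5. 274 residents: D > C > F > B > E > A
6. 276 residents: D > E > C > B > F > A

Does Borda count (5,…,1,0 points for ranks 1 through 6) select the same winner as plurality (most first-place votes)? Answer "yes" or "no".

yes

Borda — scores: E 2253, D 3459, A 1290, F 1439, B 1187, C 2522. Winner: D.
Plurality — first-place votes: E 0, D 550, A 250, F 0, B 10, C 0. Winner: D.
The two methods agree.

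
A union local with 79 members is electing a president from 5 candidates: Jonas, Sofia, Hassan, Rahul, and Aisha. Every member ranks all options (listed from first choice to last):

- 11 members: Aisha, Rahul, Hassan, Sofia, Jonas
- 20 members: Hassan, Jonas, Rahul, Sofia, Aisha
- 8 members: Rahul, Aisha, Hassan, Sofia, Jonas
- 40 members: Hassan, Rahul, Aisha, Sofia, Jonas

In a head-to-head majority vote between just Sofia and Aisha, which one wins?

Aisha

Voters preferring Sofia to Aisha: 20; preferring Aisha to Sofia: 59.
Aisha wins the head-to-head.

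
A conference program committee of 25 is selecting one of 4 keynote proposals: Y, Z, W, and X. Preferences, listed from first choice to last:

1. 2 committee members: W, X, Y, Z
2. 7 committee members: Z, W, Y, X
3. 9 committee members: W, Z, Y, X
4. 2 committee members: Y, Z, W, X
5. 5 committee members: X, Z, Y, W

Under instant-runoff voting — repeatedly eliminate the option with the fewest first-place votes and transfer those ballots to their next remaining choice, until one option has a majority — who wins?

Z

Round 1: Y 2, Z 7, W 11, X 5. Eliminate Y.
Round 2: Z 9, W 11, X 5. Eliminate X.
Round 3: Z 14, W 11. Z has a majority.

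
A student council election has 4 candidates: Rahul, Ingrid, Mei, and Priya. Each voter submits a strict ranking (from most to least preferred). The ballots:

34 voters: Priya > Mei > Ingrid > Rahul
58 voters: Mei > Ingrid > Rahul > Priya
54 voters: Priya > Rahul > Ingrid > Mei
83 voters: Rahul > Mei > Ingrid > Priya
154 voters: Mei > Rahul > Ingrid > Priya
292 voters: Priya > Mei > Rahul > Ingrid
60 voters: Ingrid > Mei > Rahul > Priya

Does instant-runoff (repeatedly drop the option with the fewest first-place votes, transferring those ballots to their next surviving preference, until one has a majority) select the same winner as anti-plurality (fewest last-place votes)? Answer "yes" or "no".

Instant-runoff — R1 Rahul 83, Ingrid 60, Mei 212, Priya 380 (Priya winner). Winner: Priya.
Anti-plurality — last-place votes: Rahul 34, Ingrid 292, Mei 54, Priya 355. Winner: Rahul.
The two methods disagree.

no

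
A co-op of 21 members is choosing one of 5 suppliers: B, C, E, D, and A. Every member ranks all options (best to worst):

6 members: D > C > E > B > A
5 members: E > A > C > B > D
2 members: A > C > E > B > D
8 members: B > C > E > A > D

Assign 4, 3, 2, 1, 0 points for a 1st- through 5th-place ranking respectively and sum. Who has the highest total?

B: 6·1 + 5·1 + 2·1 + 8·4 = 45
C: 6·3 + 5·2 + 2·3 + 8·3 = 58
E: 6·2 + 5·4 + 2·2 + 8·2 = 52
D: 6·4 + 5·0 + 2·0 + 8·0 = 24
A: 6·0 + 5·3 + 2·4 + 8·1 = 31
C has the highest Borda score (58).

C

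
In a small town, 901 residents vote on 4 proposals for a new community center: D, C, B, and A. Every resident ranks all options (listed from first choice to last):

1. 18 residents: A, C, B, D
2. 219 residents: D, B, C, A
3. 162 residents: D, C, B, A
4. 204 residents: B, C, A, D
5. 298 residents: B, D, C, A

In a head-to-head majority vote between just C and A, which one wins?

Voters preferring C to A: 883; preferring A to C: 18.
C wins the head-to-head.

C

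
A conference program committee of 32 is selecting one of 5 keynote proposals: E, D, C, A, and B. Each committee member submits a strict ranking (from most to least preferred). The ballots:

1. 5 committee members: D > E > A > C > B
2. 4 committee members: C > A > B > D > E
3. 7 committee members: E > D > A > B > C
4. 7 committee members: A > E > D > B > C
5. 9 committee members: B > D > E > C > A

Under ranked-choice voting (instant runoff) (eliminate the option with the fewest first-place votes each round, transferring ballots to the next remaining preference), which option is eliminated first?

Round 1: E 7, D 5, C 4, A 7, B 9. Eliminate C.

C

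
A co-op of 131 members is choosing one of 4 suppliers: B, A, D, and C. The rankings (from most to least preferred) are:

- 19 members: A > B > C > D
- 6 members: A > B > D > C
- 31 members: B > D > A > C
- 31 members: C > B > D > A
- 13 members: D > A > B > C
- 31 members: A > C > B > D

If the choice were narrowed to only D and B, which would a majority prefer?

Voters preferring D to B: 13; preferring B to D: 118.
B wins the head-to-head.

B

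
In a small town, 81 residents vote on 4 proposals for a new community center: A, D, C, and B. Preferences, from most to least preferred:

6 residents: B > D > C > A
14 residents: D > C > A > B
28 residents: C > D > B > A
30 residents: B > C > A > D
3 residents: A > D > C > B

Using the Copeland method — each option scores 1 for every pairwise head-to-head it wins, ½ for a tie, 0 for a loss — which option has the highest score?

C

A: loses to D, C, and B → score 0.
D: beats A and B; loses to C → score 2.
C: beats A, D, and B → score 3.
B: beats A; loses to D and C → score 1.
C has the best pairwise record.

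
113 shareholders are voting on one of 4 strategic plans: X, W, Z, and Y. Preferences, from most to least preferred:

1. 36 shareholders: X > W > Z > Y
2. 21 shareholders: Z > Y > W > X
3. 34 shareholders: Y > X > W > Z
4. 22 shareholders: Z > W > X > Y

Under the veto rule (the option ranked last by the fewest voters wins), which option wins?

Last-place votes: X 21, W 0, Z 34, Y 58.
W is ranked last by the fewest voters, so W wins.

W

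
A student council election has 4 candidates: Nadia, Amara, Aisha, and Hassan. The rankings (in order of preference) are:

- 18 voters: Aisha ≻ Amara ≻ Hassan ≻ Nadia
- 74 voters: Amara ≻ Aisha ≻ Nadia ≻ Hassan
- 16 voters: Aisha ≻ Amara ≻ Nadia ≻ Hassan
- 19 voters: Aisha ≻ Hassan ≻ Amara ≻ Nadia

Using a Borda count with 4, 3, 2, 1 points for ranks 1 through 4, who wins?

Amara

Nadia: 18·1 + 74·2 + 16·2 + 19·1 = 217
Amara: 18·3 + 74·4 + 16·3 + 19·2 = 436
Aisha: 18·4 + 74·3 + 16·4 + 19·4 = 434
Hassan: 18·2 + 74·1 + 16·1 + 19·3 = 183
Amara has the highest Borda score (436).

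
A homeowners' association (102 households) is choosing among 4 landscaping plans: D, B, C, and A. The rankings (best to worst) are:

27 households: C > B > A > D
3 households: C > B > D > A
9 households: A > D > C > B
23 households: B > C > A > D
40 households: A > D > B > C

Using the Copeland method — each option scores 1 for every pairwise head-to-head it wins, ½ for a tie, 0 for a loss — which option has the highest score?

B

D: loses to B, C, and A → score 0.
B: beats D, C, and A → score 3.
C: beats D and A; loses to B → score 2.
A: beats D; loses to B and C → score 1.
B has the best pairwise record.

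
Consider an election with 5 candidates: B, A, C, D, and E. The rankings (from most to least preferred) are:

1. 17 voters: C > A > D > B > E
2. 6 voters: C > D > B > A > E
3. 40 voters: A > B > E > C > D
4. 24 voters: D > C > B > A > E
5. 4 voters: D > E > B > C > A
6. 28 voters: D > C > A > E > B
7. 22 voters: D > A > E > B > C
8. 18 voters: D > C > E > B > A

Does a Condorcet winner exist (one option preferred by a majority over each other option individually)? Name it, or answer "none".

D

D vs B: 119–40 for D.
D vs A: 102–57 for D.
D vs C: 96–63 for D.
D vs E: 119–40 for D.
D beats every other option head-to-head.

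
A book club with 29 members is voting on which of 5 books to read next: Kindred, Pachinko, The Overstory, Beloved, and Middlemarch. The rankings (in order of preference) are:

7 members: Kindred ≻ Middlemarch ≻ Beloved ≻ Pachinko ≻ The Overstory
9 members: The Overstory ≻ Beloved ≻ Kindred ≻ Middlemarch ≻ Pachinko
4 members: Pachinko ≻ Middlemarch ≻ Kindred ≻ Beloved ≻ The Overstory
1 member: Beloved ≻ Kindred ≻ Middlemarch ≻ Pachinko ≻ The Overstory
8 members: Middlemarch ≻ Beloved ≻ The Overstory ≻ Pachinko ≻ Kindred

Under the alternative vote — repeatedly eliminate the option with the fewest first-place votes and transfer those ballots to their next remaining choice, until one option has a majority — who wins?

Round 1: Kindred 7, Pachinko 4, The Overstory 9, Beloved 1, Middlemarch 8. Eliminate Beloved.
Round 2: Kindred 8, Pachinko 4, The Overstory 9, Middlemarch 8. Eliminate Pachinko.
Round 3: Kindred 8, The Overstory 9, Middlemarch 12. Eliminate Kindred.
Round 4: The Overstory 9, Middlemarch 20. Middlemarch has a majority.

Middlemarch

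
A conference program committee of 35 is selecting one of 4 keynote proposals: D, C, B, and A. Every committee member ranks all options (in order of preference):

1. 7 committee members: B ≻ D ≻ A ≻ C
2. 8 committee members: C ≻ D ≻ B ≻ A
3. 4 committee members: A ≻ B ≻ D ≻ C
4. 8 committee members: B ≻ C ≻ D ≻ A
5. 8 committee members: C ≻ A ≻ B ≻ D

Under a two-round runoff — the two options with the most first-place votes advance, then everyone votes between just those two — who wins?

B

Round 1 first-place votes: D 0, C 16, B 15, A 4.
C and B advance.
Runoff: C is preferred to B by 16 voters; B by 19.
B wins the runoff.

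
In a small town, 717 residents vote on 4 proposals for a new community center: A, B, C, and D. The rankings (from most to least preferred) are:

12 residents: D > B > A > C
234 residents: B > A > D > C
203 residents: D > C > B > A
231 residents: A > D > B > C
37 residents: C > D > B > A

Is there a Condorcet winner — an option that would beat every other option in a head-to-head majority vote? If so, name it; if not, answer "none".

none

Checking pairwise contests:
B beats A 486–231.
D beats B 483–234.
A beats C 477–240.
A beats D 465–252.
Every option loses at least one head-to-head, so there is no Condorcet winner.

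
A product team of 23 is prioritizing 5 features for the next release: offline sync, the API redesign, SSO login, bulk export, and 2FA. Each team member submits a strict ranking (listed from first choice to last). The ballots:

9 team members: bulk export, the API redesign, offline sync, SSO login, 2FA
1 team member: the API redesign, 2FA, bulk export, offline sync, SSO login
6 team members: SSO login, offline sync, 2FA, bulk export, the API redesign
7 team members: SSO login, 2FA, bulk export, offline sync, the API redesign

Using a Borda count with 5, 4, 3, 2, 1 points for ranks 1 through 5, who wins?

SSO login

offline sync: 9·3 + 1·2 + 6·4 + 7·2 = 67
the API redesign: 9·4 + 1·5 + 6·1 + 7·1 = 54
SSO login: 9·2 + 1·1 + 6·5 + 7·5 = 84
bulk export: 9·5 + 1·3 + 6·2 + 7·3 = 81
2FA: 9·1 + 1·4 + 6·3 + 7·4 = 59
SSO login has the highest Borda score (84).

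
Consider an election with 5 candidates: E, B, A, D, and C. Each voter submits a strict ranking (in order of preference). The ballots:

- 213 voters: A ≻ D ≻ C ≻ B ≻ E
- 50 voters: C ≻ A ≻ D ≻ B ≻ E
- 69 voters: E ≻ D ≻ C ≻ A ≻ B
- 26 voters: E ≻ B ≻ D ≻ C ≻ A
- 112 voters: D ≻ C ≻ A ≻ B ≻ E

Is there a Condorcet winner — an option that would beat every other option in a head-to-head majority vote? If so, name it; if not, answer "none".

none

Checking pairwise contests:
B beats E 375–95.
A beats B 444–26.
C beats A 257–213.
A beats D 263–207.
D beats C 420–50.
Every option loses at least one head-to-head, so there is no Condorcet winner.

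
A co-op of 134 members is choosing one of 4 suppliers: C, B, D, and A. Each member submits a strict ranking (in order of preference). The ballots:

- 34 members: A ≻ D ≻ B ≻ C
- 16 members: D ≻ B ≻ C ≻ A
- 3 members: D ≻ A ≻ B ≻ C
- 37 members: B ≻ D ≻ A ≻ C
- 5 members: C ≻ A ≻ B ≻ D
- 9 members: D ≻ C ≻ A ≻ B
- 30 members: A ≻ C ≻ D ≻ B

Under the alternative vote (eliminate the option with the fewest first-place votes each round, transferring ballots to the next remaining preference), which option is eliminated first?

Round 1: C 5, B 37, D 28, A 64. Eliminate C.

C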